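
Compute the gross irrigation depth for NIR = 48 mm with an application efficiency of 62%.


Ea = 62% = 0.62
GID = NIR / Ea = 48 / 0.62 = 77.4194 mm

77.4194 mm


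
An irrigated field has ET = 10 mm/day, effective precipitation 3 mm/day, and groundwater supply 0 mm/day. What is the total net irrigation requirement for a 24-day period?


Daily deficit = ET - Pe - GW = 10 - 3 - 0 = 7 mm/day
NIR = 7 * 24 = 168 mm

168.0000 mm


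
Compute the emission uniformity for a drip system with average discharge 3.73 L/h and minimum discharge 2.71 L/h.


EU = (q_min/q_avg)*100 = (2.71/3.73)*100 = 72.6542%

72.6542 %


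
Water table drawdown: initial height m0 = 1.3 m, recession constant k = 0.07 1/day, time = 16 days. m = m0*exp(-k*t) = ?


m = m0 * exp(-k*t)
m = 1.3 * exp(-0.07 * 16)
m = 1.3 * exp(-1.1200)

0.4242 m


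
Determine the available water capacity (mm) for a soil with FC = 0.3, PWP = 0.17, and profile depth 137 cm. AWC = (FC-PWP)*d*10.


AWC = (FC - PWP) * d * 10
AWC = (0.3 - 0.17) * 137 * 10
AWC = 0.1300 * 137 * 10

178.1000 mm


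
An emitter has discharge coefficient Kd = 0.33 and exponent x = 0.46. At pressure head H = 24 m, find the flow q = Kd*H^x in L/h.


q = Kd * H^x = 0.33 * 24^0.46 = 0.33 * 4.314169

1.4237 L/h


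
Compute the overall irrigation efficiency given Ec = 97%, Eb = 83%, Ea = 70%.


Ec = 0.97, Eb = 0.83, Ea = 0.7
E = 0.97 * 0.83 * 0.7 * 100 = 56.3570%

56.3570 %


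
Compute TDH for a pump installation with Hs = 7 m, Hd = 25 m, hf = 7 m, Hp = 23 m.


TDH = Hs + Hd + hf + Hp = 7 + 25 + 7 + 23 = 62

62 m


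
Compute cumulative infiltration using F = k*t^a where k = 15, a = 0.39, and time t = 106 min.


F = k * t^a = 15 * 106^0.39
F = 15 * 6.164094

92.4614 mm


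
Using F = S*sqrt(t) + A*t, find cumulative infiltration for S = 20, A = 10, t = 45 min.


F = S*sqrt(t) + A*t
F = 20*sqrt(45) + 10*45
F = 20*6.708204 + 450

584.1641 mm


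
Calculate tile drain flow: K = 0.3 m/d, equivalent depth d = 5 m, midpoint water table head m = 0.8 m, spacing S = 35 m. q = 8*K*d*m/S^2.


q = 8*K*d*m/S^2
q = 8*0.3*5*0.8/35^2
q = 9.6000 / 1225

0.0078 m/d


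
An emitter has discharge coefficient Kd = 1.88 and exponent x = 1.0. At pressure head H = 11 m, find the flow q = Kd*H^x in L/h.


q = Kd * H^x = 1.88 * 11^1.0 = 1.88 * 11.000000

20.6800 L/h


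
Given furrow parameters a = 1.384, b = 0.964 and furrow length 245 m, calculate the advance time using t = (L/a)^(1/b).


t = (L/a)^(1/b)
t = (245/1.384)^(1/0.964)
t = 177.023121^(1/0.964)

214.7738 min


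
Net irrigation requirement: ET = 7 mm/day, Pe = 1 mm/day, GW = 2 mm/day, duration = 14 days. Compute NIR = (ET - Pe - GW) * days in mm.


Daily deficit = ET - Pe - GW = 7 - 1 - 2 = 4 mm/day
NIR = 4 * 14 = 56 mm

56.0000 mm


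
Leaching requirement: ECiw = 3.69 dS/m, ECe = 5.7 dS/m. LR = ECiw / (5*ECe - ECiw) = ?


LR = ECiw / (5*ECe - ECiw)
LR = 3.69 / (5*5.7 - 3.69)
LR = 3.69 / 24.8100

0.1487


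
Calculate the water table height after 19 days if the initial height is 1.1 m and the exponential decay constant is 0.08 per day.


m = m0 * exp(-k*t)
m = 1.1 * exp(-0.08 * 19)
m = 1.1 * exp(-1.5200)

0.2406 m


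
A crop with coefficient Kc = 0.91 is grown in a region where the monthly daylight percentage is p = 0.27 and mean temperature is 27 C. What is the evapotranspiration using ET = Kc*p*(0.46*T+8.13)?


ET = Kc * p * (0.46*T + 8.13)
ET = 0.91 * 0.27 * (0.46*27 + 8.13)
ET = 0.91 * 0.27 * 20.5500

5.0491 mm/day


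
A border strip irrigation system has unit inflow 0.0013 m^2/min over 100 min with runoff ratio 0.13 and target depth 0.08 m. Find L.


L = q*t/((1+r)*Z)
L = 0.0013*100/((1+0.13)*0.08)
L = 0.13/0.0904

1.4381 m


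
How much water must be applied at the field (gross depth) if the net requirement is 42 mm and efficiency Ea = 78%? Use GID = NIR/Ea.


Ea = 78% = 0.78
GID = NIR / Ea = 42 / 0.78 = 53.8462 mm

53.8462 mm


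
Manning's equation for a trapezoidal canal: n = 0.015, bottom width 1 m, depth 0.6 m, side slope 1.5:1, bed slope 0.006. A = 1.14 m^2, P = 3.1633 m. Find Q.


R = A/P = 1.14/3.1633 = 0.360383
Q = (1/0.015) * 1.14 * 0.360383^(2/3) * 0.006^0.5

2.9813 m^3/s


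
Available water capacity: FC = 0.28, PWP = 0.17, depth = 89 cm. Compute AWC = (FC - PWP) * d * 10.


AWC = (FC - PWP) * d * 10
AWC = (0.28 - 0.17) * 89 * 10
AWC = 0.1100 * 89 * 10

97.9000 mm


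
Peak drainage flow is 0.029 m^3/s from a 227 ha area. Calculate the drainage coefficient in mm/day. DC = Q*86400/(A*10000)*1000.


DC = Q * 86400 / (A * 10000) * 1000
DC = 0.029 * 86400 / (227 * 10000) * 1000
DC = 2505600.0000 / 2270000

1.1038 mm/day


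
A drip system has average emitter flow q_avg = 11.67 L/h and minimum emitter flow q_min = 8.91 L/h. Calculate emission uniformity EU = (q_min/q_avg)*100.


EU = (q_min/q_avg)*100 = (8.91/11.67)*100 = 76.3496%

76.3496 %


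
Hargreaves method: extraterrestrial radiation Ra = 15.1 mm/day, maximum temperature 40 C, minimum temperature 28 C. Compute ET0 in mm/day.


Tmean = (Tmax + Tmin)/2 = (40 + 28)/2 = 34.0
ET0 = 0.0023 * 15.1 * (34.0 + 17.8) * sqrt(40 - 28)
ET0 = 0.0023 * 15.1 * 51.8 * 3.464102

6.2320 mm/day


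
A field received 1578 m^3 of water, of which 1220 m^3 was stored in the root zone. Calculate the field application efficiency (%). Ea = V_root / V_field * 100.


Ea = V_root / V_field * 100 = 1220 / 1578 * 100 = 77.3131%

77.3131 %


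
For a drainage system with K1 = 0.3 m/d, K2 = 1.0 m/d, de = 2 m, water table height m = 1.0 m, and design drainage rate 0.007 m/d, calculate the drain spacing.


S^2 = 8*K2*de*m/q + 4*K1*m^2/q
S^2 = 8*1.0*2*1.0/0.007 + 4*0.3*1.0^2/0.007
S = sqrt(2457.1429)

49.5696 m


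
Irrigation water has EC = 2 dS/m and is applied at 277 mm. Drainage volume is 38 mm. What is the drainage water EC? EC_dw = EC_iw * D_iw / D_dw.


EC_dw = EC_iw * D_iw / D_dw
EC_dw = 2 * 277 / 38
EC_dw = 554 / 38

14.5789 dS/m


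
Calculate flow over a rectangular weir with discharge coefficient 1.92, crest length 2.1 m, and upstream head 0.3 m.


Q = C * L * H^(3/2) = 1.92 * 2.1 * 0.3^1.5 = 1.92 * 2.1 * 0.164317

0.6625 m^3/s


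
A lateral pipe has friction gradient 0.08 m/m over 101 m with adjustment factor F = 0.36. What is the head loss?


hf = J * L * F = 0.08 * 101 * 0.36 = 2.9088 m

2.9088 m


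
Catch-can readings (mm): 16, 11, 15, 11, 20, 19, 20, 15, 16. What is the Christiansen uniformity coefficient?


mean = 15.888889 mm
MAD = 2.567901 mm
CU = (1 - 2.567901/15.888889)*100

83.8384 %


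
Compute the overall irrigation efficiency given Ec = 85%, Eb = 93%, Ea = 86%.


Ec = 0.85, Eb = 0.93, Ea = 0.86
E = 0.85 * 0.93 * 0.86 * 100 = 67.9830%

67.9830 %


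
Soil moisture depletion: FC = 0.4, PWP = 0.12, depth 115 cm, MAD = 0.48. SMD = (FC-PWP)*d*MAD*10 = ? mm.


SMD = (FC - PWP) * d * MAD * 10
SMD = (0.4 - 0.12) * 115 * 0.48 * 10
SMD = 0.2800 * 115 * 0.48 * 10

154.5600 mm


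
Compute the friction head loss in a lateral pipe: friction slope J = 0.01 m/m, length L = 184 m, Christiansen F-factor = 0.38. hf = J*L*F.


hf = J * L * F = 0.01 * 184 * 0.38 = 0.6992 m

0.6992 m


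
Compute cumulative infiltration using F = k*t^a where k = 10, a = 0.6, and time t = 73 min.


F = k * t^a = 10 * 73^0.6
F = 10 * 13.121809

131.2181 mm


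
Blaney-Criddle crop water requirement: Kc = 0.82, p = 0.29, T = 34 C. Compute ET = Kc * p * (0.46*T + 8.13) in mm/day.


ET = Kc * p * (0.46*T + 8.13)
ET = 0.82 * 0.29 * (0.46*34 + 8.13)
ET = 0.82 * 0.29 * 23.7700

5.6525 mm/day


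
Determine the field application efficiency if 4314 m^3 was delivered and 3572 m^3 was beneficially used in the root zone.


Ea = V_root / V_field * 100 = 3572 / 4314 * 100 = 82.8002%

82.8002 %


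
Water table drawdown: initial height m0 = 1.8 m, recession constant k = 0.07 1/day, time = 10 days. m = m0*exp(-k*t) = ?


m = m0 * exp(-k*t)
m = 1.8 * exp(-0.07 * 10)
m = 1.8 * exp(-0.7000)

0.8939 m


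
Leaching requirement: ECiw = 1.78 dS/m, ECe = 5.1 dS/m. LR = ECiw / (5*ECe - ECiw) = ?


LR = ECiw / (5*ECe - ECiw)
LR = 1.78 / (5*5.1 - 1.78)
LR = 1.78 / 23.7200

0.0750


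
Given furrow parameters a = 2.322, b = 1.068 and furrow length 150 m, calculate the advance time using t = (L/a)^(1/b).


t = (L/a)^(1/b)
t = (150/2.322)^(1/1.068)
t = 64.599483^(1/1.068)

49.5417 min


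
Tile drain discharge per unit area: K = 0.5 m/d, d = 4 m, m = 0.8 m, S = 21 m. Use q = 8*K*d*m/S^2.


q = 8*K*d*m/S^2
q = 8*0.5*4*0.8/21^2
q = 12.8000 / 441

0.0290 m/d


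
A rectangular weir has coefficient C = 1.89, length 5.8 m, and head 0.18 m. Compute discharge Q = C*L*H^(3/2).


Q = C * L * H^(3/2) = 1.89 * 5.8 * 0.18^1.5 = 1.89 * 5.8 * 0.076368

0.8371 m^3/s


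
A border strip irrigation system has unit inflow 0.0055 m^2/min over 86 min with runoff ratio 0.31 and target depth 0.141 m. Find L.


L = q*t/((1+r)*Z)
L = 0.0055*86/((1+0.31)*0.141)
L = 0.473/0.18471

2.5608 m


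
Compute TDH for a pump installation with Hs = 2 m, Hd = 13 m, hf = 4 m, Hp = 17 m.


TDH = Hs + Hd + hf + Hp = 2 + 13 + 4 + 17 = 36

36 m


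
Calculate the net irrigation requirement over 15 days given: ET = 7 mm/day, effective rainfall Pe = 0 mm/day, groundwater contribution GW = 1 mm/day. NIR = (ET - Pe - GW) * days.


Daily deficit = ET - Pe - GW = 7 - 0 - 1 = 6 mm/day
NIR = 6 * 15 = 90 mm

90.0000 mm


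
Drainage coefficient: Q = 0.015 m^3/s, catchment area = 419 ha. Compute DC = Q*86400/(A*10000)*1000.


DC = Q * 86400 / (A * 10000) * 1000
DC = 0.015 * 86400 / (419 * 10000) * 1000
DC = 1296000.0000 / 4190000

0.3093 mm/day


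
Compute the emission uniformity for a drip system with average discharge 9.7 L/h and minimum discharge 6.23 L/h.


EU = (q_min/q_avg)*100 = (6.23/9.7)*100 = 64.2268%

64.2268 %


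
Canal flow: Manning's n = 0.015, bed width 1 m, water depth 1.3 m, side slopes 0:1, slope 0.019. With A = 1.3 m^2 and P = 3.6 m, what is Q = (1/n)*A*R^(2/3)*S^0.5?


R = A/P = 1.3/3.6 = 0.361111
Q = (1/0.015) * 1.3 * 0.361111^(2/3) * 0.019^0.5

6.0579 m^3/s


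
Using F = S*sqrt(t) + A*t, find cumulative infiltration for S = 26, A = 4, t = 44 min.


F = S*sqrt(t) + A*t
F = 26*sqrt(44) + 4*44
F = 26*6.633250 + 176

348.4645 mm


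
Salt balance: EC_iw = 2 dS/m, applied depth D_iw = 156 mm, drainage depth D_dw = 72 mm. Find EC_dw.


EC_dw = EC_iw * D_iw / D_dw
EC_dw = 2 * 156 / 72
EC_dw = 312 / 72

4.3333 dS/m


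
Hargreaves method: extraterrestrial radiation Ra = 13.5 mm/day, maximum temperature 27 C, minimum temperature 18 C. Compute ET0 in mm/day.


Tmean = (Tmax + Tmin)/2 = (27 + 18)/2 = 22.5
ET0 = 0.0023 * 13.5 * (22.5 + 17.8) * sqrt(27 - 18)
ET0 = 0.0023 * 13.5 * 40.3 * 3.000000

3.7539 mm/day


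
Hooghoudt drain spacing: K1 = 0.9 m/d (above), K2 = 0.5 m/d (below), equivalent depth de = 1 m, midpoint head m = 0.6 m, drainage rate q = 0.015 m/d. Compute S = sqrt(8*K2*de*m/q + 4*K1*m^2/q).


S^2 = 8*K2*de*m/q + 4*K1*m^2/q
S^2 = 8*0.5*1*0.6/0.015 + 4*0.9*0.6^2/0.015
S = sqrt(246.4000)

15.6971 m


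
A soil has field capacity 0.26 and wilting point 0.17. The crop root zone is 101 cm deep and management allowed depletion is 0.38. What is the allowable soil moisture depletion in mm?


SMD = (FC - PWP) * d * MAD * 10
SMD = (0.26 - 0.17) * 101 * 0.38 * 10
SMD = 0.0900 * 101 * 0.38 * 10

34.5420 mm


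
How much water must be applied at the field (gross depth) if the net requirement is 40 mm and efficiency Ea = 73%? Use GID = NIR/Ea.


Ea = 73% = 0.73
GID = NIR / Ea = 40 / 0.73 = 54.7945 mm

54.7945 mm


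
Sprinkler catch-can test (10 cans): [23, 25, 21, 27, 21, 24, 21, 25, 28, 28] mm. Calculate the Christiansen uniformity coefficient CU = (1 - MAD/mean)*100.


mean = 24.300000 mm
MAD = 2.300000 mm
CU = (1 - 2.300000/24.300000)*100

90.5350 %


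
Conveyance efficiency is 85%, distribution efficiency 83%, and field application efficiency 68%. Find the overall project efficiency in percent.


Ec = 0.85, Eb = 0.83, Ea = 0.68
E = 0.85 * 0.83 * 0.68 * 100 = 47.9740%

47.9740 %


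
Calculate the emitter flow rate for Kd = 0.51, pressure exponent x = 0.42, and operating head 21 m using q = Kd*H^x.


q = Kd * H^x = 0.51 * 21^0.42 = 0.51 * 3.591965

1.8319 L/h


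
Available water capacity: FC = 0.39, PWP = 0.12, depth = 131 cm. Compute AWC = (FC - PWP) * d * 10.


AWC = (FC - PWP) * d * 10
AWC = (0.39 - 0.12) * 131 * 10
AWC = 0.2700 * 131 * 10

353.7000 mm


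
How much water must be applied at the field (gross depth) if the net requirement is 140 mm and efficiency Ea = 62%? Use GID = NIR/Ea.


Ea = 62% = 0.62
GID = NIR / Ea = 140 / 0.62 = 225.8065 mm

225.8065 mm


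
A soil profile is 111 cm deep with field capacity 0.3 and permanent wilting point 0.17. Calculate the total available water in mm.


AWC = (FC - PWP) * d * 10
AWC = (0.3 - 0.17) * 111 * 10
AWC = 0.1300 * 111 * 10

144.3000 mm


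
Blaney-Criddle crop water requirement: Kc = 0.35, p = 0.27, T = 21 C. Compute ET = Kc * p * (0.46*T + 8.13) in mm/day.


ET = Kc * p * (0.46*T + 8.13)
ET = 0.35 * 0.27 * (0.46*21 + 8.13)
ET = 0.35 * 0.27 * 17.7900

1.6812 mm/day


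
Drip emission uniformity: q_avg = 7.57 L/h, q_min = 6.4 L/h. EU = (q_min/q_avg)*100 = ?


EU = (q_min/q_avg)*100 = (6.4/7.57)*100 = 84.5443%

84.5443 %


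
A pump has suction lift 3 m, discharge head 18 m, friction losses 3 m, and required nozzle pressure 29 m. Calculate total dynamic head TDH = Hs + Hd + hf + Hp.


TDH = Hs + Hd + hf + Hp = 3 + 18 + 3 + 29 = 53

53 m


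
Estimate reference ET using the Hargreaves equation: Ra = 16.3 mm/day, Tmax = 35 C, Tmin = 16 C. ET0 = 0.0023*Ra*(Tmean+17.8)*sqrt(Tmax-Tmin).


Tmean = (Tmax + Tmin)/2 = (35 + 16)/2 = 25.5
ET0 = 0.0023 * 16.3 * (25.5 + 17.8) * sqrt(35 - 16)
ET0 = 0.0023 * 16.3 * 43.3 * 4.358899

7.0759 mm/day


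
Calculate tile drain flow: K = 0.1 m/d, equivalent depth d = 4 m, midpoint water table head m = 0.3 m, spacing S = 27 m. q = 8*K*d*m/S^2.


q = 8*K*d*m/S^2
q = 8*0.1*4*0.3/27^2
q = 0.9600 / 729

0.0013 m/d


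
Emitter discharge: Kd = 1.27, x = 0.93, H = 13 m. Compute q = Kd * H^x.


q = Kd * H^x = 1.27 * 13^0.93 = 1.27 * 10.863439

13.7966 L/h


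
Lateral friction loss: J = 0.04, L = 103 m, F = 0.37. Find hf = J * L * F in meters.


hf = J * L * F = 0.04 * 103 * 0.37 = 1.5244 m

1.5244 m


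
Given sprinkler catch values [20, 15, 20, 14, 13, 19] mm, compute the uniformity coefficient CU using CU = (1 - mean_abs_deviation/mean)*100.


mean = 16.833333 mm
MAD = 2.833333 mm
CU = (1 - 2.833333/16.833333)*100

83.1683 %


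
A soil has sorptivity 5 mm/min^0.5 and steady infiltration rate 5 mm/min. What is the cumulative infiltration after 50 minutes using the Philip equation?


F = S*sqrt(t) + A*t
F = 5*sqrt(50) + 5*50
F = 5*7.071068 + 250

285.3553 mm


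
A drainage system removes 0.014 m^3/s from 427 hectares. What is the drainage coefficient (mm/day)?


DC = Q * 86400 / (A * 10000) * 1000
DC = 0.014 * 86400 / (427 * 10000) * 1000
DC = 1209600.0000 / 4270000

0.2833 mm/day


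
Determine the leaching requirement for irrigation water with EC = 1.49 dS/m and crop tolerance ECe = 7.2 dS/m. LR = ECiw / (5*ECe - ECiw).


LR = ECiw / (5*ECe - ECiw)
LR = 1.49 / (5*7.2 - 1.49)
LR = 1.49 / 34.5100

0.0432


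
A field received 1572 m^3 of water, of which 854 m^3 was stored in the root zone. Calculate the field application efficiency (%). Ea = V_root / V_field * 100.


Ea = V_root / V_field * 100 = 854 / 1572 * 100 = 54.3257%

54.3257 %


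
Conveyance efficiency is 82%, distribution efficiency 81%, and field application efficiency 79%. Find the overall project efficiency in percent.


Ec = 0.82, Eb = 0.81, Ea = 0.79
E = 0.82 * 0.81 * 0.79 * 100 = 52.4718%

52.4718 %


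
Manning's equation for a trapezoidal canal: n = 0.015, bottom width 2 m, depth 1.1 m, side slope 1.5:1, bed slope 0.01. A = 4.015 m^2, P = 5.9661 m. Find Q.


R = A/P = 4.015/5.9661 = 0.672969
Q = (1/0.015) * 4.015 * 0.672969^(2/3) * 0.01^0.5

20.5553 m^3/s


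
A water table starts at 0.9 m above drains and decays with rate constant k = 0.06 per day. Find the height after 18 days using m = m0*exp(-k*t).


m = m0 * exp(-k*t)
m = 0.9 * exp(-0.06 * 18)
m = 0.9 * exp(-1.0800)

0.3056 m


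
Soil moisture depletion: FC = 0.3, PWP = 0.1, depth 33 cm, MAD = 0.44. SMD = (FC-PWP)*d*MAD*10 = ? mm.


SMD = (FC - PWP) * d * MAD * 10
SMD = (0.3 - 0.1) * 33 * 0.44 * 10
SMD = 0.2000 * 33 * 0.44 * 10

29.0400 mm


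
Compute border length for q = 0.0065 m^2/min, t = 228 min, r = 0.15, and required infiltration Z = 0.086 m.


L = q*t/((1+r)*Z)
L = 0.0065*228/((1+0.15)*0.086)
L = 1.482/0.0989

14.9848 m


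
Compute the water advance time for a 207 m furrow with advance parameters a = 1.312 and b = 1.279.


t = (L/a)^(1/b)
t = (207/1.312)^(1/1.279)
t = 157.774390^(1/1.279)

52.3069 min


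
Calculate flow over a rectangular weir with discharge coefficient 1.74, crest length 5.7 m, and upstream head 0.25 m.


Q = C * L * H^(3/2) = 1.74 * 5.7 * 0.25^1.5 = 1.74 * 5.7 * 0.125000

1.2398 m^3/s


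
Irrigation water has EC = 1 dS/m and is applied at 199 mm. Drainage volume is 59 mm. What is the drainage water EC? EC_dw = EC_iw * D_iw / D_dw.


EC_dw = EC_iw * D_iw / D_dw
EC_dw = 1 * 199 / 59
EC_dw = 199 / 59

3.3729 dS/m


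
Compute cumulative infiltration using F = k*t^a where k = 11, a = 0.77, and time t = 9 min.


F = k * t^a = 11 * 9^0.77
F = 11 * 5.429586

59.7254 mm


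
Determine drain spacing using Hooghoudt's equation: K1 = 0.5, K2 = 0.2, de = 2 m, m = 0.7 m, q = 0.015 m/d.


S^2 = 8*K2*de*m/q + 4*K1*m^2/q
S^2 = 8*0.2*2*0.7/0.015 + 4*0.5*0.7^2/0.015
S = sqrt(214.6667)

14.6515 m


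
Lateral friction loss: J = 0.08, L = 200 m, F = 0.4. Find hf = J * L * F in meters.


hf = J * L * F = 0.08 * 200 * 0.4 = 6.4000 m

6.4000 m


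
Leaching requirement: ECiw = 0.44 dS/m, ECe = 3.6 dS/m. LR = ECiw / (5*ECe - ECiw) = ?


LR = ECiw / (5*ECe - ECiw)
LR = 0.44 / (5*3.6 - 0.44)
LR = 0.44 / 17.5600

0.0251


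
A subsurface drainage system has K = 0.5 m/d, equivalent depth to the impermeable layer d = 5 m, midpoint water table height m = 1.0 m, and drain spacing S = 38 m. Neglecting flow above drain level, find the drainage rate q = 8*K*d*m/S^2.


q = 8*K*d*m/S^2
q = 8*0.5*5*1.0/38^2
q = 20.0000 / 1444

0.0139 m/d


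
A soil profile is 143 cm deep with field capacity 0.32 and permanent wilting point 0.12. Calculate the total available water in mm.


AWC = (FC - PWP) * d * 10
AWC = (0.32 - 0.12) * 143 * 10
AWC = 0.2000 * 143 * 10

286.0000 mm


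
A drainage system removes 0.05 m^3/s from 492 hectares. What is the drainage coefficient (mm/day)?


DC = Q * 86400 / (A * 10000) * 1000
DC = 0.05 * 86400 / (492 * 10000) * 1000
DC = 4320000.0000 / 4920000

0.8780 mm/day


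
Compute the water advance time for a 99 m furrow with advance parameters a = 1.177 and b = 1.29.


t = (L/a)^(1/b)
t = (99/1.177)^(1/1.29)
t = 84.112150^(1/1.29)

31.0555 min


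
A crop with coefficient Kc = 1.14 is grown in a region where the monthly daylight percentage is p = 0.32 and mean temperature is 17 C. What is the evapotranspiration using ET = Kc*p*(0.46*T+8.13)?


ET = Kc * p * (0.46*T + 8.13)
ET = 1.14 * 0.32 * (0.46*17 + 8.13)
ET = 1.14 * 0.32 * 15.9500

5.8186 mm/day


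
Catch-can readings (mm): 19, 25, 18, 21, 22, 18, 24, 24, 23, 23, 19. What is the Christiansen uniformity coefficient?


mean = 21.454545 mm
MAD = 2.231405 mm
CU = (1 - 2.231405/21.454545)*100

89.5994 %


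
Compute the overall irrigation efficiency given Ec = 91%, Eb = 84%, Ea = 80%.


Ec = 0.91, Eb = 0.84, Ea = 0.8
E = 0.91 * 0.84 * 0.8 * 100 = 61.1520%

61.1520 %


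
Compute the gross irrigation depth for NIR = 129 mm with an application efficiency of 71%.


Ea = 71% = 0.71
GID = NIR / Ea = 129 / 0.71 = 181.6901 mm

181.6901 mm


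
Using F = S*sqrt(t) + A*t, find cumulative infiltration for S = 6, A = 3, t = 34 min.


F = S*sqrt(t) + A*t
F = 6*sqrt(34) + 3*34
F = 6*5.830952 + 102

136.9857 mm


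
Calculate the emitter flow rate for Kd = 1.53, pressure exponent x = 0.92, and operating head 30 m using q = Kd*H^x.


q = Kd * H^x = 1.53 * 30^0.92 = 1.53 * 22.853439

34.9658 L/h


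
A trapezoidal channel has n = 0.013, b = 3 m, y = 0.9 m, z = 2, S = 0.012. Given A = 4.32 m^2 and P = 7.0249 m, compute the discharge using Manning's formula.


R = A/P = 4.32/7.0249 = 0.614955
Q = (1/0.013) * 4.32 * 0.614955^(2/3) * 0.012^0.5

26.3245 m^3/s


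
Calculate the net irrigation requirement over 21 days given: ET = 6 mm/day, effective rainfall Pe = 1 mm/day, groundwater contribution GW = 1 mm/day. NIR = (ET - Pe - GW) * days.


Daily deficit = ET - Pe - GW = 6 - 1 - 1 = 4 mm/day
NIR = 4 * 21 = 84 mm

84.0000 mm


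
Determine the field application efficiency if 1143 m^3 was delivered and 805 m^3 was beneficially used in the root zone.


Ea = V_root / V_field * 100 = 805 / 1143 * 100 = 70.4287%

70.4287 %


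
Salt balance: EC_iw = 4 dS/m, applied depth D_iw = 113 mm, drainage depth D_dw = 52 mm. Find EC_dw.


EC_dw = EC_iw * D_iw / D_dw
EC_dw = 4 * 113 / 52
EC_dw = 452 / 52

8.6923 dS/m


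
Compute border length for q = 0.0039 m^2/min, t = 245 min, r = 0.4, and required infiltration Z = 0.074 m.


L = q*t/((1+r)*Z)
L = 0.0039*245/((1+0.4)*0.074)
L = 0.9555/0.1036

9.2230 m


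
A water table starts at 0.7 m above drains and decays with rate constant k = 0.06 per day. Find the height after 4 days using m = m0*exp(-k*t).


m = m0 * exp(-k*t)
m = 0.7 * exp(-0.06 * 4)
m = 0.7 * exp(-0.2400)

0.5506 m


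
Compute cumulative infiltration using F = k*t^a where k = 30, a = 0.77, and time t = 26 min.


F = k * t^a = 30 * 26^0.77
F = 30 * 12.289366

368.6810 mm


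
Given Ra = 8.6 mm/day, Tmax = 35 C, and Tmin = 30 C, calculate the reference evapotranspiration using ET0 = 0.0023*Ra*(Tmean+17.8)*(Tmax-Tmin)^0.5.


Tmean = (Tmax + Tmin)/2 = (35 + 30)/2 = 32.5
ET0 = 0.0023 * 8.6 * (32.5 + 17.8) * sqrt(35 - 30)
ET0 = 0.0023 * 8.6 * 50.3 * 2.236068

2.2247 mm/day


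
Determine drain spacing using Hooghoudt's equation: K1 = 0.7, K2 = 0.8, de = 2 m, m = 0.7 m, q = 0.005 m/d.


S^2 = 8*K2*de*m/q + 4*K1*m^2/q
S^2 = 8*0.8*2*0.7/0.005 + 4*0.7*0.7^2/0.005
S = sqrt(2066.4000)

45.4577 m


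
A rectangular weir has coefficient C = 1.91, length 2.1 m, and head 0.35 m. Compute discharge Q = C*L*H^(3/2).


Q = C * L * H^(3/2) = 1.91 * 2.1 * 0.35^1.5 = 1.91 * 2.1 * 0.207063

0.8305 m^3/s


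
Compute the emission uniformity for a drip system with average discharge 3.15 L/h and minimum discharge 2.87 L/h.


EU = (q_min/q_avg)*100 = (2.87/3.15)*100 = 91.1111%

91.1111 %


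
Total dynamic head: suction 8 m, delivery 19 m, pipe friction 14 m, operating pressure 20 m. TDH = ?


TDH = Hs + Hd + hf + Hp = 8 + 19 + 14 + 20 = 61

61 m


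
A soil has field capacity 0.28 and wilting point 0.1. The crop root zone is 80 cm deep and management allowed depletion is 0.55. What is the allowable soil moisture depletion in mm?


SMD = (FC - PWP) * d * MAD * 10
SMD = (0.28 - 0.1) * 80 * 0.55 * 10
SMD = 0.1800 * 80 * 0.55 * 10

79.2000 mm


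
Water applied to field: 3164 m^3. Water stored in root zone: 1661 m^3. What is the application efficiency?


Ea = V_root / V_field * 100 = 1661 / 3164 * 100 = 52.4968%

52.4968 %


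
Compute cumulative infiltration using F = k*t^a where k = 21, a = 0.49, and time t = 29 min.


F = k * t^a = 21 * 29^0.49
F = 21 * 5.206849

109.3438 mm


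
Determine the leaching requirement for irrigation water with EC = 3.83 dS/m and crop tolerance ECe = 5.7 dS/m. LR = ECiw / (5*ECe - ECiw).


LR = ECiw / (5*ECe - ECiw)
LR = 3.83 / (5*5.7 - 3.83)
LR = 3.83 / 24.6700

0.1552


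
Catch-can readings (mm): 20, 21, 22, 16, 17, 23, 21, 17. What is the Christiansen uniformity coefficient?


mean = 19.625000 mm
MAD = 2.218750 mm
CU = (1 - 2.218750/19.625000)*100

88.6943 %


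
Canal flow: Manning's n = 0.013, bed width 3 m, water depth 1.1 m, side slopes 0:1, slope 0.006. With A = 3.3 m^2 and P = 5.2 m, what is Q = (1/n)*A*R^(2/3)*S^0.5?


R = A/P = 3.3/5.2 = 0.634615
Q = (1/0.013) * 3.3 * 0.634615^(2/3) * 0.006^0.5

14.5207 m^3/s


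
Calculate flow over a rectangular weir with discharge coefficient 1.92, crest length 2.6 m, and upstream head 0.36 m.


Q = C * L * H^(3/2) = 1.92 * 2.6 * 0.36^1.5 = 1.92 * 2.6 * 0.216000

1.0783 m^3/s


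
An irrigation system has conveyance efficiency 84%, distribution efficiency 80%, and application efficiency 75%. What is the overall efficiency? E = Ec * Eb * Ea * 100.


Ec = 0.84, Eb = 0.8, Ea = 0.75
E = 0.84 * 0.8 * 0.75 * 100 = 50.4000%

50.4000 %


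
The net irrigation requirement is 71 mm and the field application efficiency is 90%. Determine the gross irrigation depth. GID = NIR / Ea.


Ea = 90% = 0.9
GID = NIR / Ea = 71 / 0.9 = 78.8889 mm

78.8889 mm


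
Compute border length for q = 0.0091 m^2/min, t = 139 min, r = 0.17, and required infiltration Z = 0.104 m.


L = q*t/((1+r)*Z)
L = 0.0091*139/((1+0.17)*0.104)
L = 1.2649/0.12168

10.3953 m


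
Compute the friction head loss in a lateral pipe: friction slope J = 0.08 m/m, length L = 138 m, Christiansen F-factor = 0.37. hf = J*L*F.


hf = J * L * F = 0.08 * 138 * 0.37 = 4.0848 m

4.0848 m


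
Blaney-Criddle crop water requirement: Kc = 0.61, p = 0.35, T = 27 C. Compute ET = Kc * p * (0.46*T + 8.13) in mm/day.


ET = Kc * p * (0.46*T + 8.13)
ET = 0.61 * 0.35 * (0.46*27 + 8.13)
ET = 0.61 * 0.35 * 20.5500

4.3874 mm/day


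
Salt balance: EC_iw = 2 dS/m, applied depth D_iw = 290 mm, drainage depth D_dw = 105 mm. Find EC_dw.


EC_dw = EC_iw * D_iw / D_dw
EC_dw = 2 * 290 / 105
EC_dw = 580 / 105

5.5238 dS/m


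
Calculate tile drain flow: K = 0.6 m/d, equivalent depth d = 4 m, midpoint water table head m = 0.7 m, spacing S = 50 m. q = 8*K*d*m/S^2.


q = 8*K*d*m/S^2
q = 8*0.6*4*0.7/50^2
q = 13.4400 / 2500

0.0054 m/d


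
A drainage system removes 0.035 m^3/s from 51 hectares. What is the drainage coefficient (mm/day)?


DC = Q * 86400 / (A * 10000) * 1000
DC = 0.035 * 86400 / (51 * 10000) * 1000
DC = 3024000.0000 / 510000

5.9294 mm/day


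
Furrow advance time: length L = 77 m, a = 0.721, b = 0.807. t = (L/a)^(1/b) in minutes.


t = (L/a)^(1/b)
t = (77/0.721)^(1/0.807)
t = 106.796117^(1/0.807)

326.3619 min


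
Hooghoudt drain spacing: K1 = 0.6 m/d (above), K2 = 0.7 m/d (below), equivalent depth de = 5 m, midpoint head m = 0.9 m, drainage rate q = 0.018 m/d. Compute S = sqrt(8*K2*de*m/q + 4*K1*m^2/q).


S^2 = 8*K2*de*m/q + 4*K1*m^2/q
S^2 = 8*0.7*5*0.9/0.018 + 4*0.6*0.9^2/0.018
S = sqrt(1508.0000)

38.8330 m


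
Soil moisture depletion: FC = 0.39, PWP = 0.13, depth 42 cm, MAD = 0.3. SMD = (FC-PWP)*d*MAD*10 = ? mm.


SMD = (FC - PWP) * d * MAD * 10
SMD = (0.39 - 0.13) * 42 * 0.3 * 10
SMD = 0.2600 * 42 * 0.3 * 10

32.7600 mm


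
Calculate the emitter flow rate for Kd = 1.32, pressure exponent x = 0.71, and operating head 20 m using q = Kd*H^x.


q = Kd * H^x = 1.32 * 20^0.71 = 1.32 * 8.389408

11.0740 L/h


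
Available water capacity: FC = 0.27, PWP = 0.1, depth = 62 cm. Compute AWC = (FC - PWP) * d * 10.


AWC = (FC - PWP) * d * 10
AWC = (0.27 - 0.1) * 62 * 10
AWC = 0.1700 * 62 * 10

105.4000 mm


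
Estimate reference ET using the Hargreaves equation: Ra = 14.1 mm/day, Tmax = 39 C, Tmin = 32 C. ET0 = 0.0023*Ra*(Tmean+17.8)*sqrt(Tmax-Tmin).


Tmean = (Tmax + Tmin)/2 = (39 + 32)/2 = 35.5
ET0 = 0.0023 * 14.1 * (35.5 + 17.8) * sqrt(39 - 32)
ET0 = 0.0023 * 14.1 * 53.3 * 2.645751

4.5732 mm/day


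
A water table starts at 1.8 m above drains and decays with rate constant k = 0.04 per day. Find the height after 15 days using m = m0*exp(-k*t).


m = m0 * exp(-k*t)
m = 1.8 * exp(-0.04 * 15)
m = 1.8 * exp(-0.6000)

0.9879 m


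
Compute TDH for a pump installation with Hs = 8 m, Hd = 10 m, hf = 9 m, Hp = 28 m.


TDH = Hs + Hd + hf + Hp = 8 + 10 + 9 + 28 = 55

55 m


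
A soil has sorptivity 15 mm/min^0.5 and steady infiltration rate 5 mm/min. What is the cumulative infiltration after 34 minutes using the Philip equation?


F = S*sqrt(t) + A*t
F = 15*sqrt(34) + 5*34
F = 15*5.830952 + 170

257.4643 mm


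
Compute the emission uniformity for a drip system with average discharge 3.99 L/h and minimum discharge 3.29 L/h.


EU = (q_min/q_avg)*100 = (3.29/3.99)*100 = 82.4561%

82.4561 %


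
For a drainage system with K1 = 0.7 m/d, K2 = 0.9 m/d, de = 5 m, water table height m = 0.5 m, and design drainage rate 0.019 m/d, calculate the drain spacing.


S^2 = 8*K2*de*m/q + 4*K1*m^2/q
S^2 = 8*0.9*5*0.5/0.019 + 4*0.7*0.5^2/0.019
S = sqrt(984.2105)

31.3721 m


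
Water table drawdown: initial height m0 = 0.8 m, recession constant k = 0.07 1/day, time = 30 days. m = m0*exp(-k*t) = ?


m = m0 * exp(-k*t)
m = 0.8 * exp(-0.07 * 30)
m = 0.8 * exp(-2.1000)

0.0980 m


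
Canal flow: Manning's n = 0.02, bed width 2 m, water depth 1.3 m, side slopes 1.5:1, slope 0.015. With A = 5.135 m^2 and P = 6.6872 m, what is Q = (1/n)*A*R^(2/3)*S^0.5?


R = A/P = 5.135/6.6872 = 0.767885
Q = (1/0.02) * 5.135 * 0.767885^(2/3) * 0.015^0.5

26.3686 m^3/s


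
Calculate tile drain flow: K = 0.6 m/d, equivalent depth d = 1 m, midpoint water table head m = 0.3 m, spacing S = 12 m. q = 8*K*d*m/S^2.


q = 8*K*d*m/S^2
q = 8*0.6*1*0.3/12^2
q = 1.4400 / 144

0.0100 m/d


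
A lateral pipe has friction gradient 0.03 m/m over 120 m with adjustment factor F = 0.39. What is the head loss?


hf = J * L * F = 0.03 * 120 * 0.39 = 1.4040 m

1.4040 m


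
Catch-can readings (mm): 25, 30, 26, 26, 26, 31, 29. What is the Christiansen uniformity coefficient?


mean = 27.571429 mm
MAD = 2.081633 mm
CU = (1 - 2.081633/27.571429)*100

92.4500 %


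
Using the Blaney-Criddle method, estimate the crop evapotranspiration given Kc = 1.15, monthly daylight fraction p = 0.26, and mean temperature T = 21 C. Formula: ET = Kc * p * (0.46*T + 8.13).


ET = Kc * p * (0.46*T + 8.13)
ET = 1.15 * 0.26 * (0.46*21 + 8.13)
ET = 1.15 * 0.26 * 17.7900

5.3192 mm/day


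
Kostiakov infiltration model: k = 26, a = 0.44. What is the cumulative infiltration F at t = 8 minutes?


F = k * t^a = 26 * 8^0.44
F = 26 * 2.496661

64.9132 mm


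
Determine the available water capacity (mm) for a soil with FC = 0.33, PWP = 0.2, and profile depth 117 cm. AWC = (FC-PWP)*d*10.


AWC = (FC - PWP) * d * 10
AWC = (0.33 - 0.2) * 117 * 10
AWC = 0.1300 * 117 * 10

152.1000 mm


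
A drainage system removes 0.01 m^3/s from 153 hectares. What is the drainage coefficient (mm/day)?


DC = Q * 86400 / (A * 10000) * 1000
DC = 0.01 * 86400 / (153 * 10000) * 1000
DC = 864000.0000 / 1530000

0.5647 mm/day


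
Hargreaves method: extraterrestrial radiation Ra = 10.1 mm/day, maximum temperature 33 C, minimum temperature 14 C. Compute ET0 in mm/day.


Tmean = (Tmax + Tmin)/2 = (33 + 14)/2 = 23.5
ET0 = 0.0023 * 10.1 * (23.5 + 17.8) * sqrt(33 - 14)
ET0 = 0.0023 * 10.1 * 41.3 * 4.358899

4.1819 mm/day


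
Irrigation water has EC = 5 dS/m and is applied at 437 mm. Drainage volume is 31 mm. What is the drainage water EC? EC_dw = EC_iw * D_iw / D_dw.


EC_dw = EC_iw * D_iw / D_dw
EC_dw = 5 * 437 / 31
EC_dw = 2185 / 31

70.4839 dS/m


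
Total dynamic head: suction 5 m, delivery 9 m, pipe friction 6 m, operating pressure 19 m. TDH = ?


TDH = Hs + Hd + hf + Hp = 5 + 9 + 6 + 19 = 39

39 m


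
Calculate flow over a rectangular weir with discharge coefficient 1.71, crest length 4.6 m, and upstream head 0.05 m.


Q = C * L * H^(3/2) = 1.71 * 4.6 * 0.05^1.5 = 1.71 * 4.6 * 0.011180

0.0879 m^3/s


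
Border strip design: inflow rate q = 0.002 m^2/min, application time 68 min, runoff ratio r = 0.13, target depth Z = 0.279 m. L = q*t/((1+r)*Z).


L = q*t/((1+r)*Z)
L = 0.002*68/((1+0.13)*0.279)
L = 0.136/0.31527

0.4314 m


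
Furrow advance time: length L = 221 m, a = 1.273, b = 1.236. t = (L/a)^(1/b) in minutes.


t = (L/a)^(1/b)
t = (221/1.273)^(1/1.236)
t = 173.605656^(1/1.236)

64.8552 min


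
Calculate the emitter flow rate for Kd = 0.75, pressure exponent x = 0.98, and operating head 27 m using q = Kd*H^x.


q = Kd * H^x = 0.75 * 27^0.98 = 0.75 * 25.277638

18.9582 L/h


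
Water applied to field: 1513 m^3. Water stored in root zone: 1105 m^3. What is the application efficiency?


Ea = V_root / V_field * 100 = 1105 / 1513 * 100 = 73.0337%

73.0337 %


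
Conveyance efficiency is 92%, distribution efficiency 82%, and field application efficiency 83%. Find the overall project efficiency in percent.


Ec = 0.92, Eb = 0.82, Ea = 0.83
E = 0.92 * 0.82 * 0.83 * 100 = 62.6152%

62.6152 %


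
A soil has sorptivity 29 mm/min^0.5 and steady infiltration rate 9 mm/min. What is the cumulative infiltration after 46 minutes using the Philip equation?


F = S*sqrt(t) + A*t
F = 29*sqrt(46) + 9*46
F = 29*6.782330 + 414

610.6876 mm


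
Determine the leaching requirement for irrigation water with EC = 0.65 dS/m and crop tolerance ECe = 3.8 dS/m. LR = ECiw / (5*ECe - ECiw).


LR = ECiw / (5*ECe - ECiw)
LR = 0.65 / (5*3.8 - 0.65)
LR = 0.65 / 18.3500

0.0354


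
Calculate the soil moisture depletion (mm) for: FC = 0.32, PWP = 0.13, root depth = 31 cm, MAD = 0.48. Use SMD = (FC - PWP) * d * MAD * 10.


SMD = (FC - PWP) * d * MAD * 10
SMD = (0.32 - 0.13) * 31 * 0.48 * 10
SMD = 0.1900 * 31 * 0.48 * 10

28.2720 mm


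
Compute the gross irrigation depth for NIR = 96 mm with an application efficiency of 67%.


Ea = 67% = 0.67
GID = NIR / Ea = 96 / 0.67 = 143.2836 mm

143.2836 mm


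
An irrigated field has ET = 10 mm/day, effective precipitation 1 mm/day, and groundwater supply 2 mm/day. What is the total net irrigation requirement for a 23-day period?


Daily deficit = ET - Pe - GW = 10 - 1 - 2 = 7 mm/day
NIR = 7 * 23 = 161 mm

161.0000 mm


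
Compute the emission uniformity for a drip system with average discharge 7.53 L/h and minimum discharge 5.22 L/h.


EU = (q_min/q_avg)*100 = (5.22/7.53)*100 = 69.3227%

69.3227 %


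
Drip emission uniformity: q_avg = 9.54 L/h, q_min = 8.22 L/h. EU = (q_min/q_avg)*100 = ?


EU = (q_min/q_avg)*100 = (8.22/9.54)*100 = 86.1635%

86.1635 %


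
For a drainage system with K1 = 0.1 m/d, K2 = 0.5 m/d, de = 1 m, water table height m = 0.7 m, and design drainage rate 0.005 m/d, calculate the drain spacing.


S^2 = 8*K2*de*m/q + 4*K1*m^2/q
S^2 = 8*0.5*1*0.7/0.005 + 4*0.1*0.7^2/0.005
S = sqrt(599.2000)

24.4786 m


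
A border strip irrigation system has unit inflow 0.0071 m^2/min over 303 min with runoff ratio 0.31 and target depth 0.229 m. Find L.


L = q*t/((1+r)*Z)
L = 0.0071*303/((1+0.31)*0.229)
L = 2.1513/0.29999

7.1712 m


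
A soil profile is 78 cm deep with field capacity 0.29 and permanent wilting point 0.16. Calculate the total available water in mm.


AWC = (FC - PWP) * d * 10
AWC = (0.29 - 0.16) * 78 * 10
AWC = 0.1300 * 78 * 10

101.4000 mm


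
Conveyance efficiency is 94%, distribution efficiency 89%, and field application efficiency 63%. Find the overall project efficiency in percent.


Ec = 0.94, Eb = 0.89, Ea = 0.63
E = 0.94 * 0.89 * 0.63 * 100 = 52.7058%

52.7058 %


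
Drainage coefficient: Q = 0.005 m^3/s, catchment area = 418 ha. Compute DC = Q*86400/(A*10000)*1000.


DC = Q * 86400 / (A * 10000) * 1000
DC = 0.005 * 86400 / (418 * 10000) * 1000
DC = 432000.0000 / 4180000

0.1033 mm/day


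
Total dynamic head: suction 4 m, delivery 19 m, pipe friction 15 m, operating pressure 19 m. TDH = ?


TDH = Hs + Hd + hf + Hp = 4 + 19 + 15 + 19 = 57

57 m


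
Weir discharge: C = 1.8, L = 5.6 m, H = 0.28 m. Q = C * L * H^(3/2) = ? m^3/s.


Q = C * L * H^(3/2) = 1.8 * 5.6 * 0.28^1.5 = 1.8 * 5.6 * 0.148162

1.4935 m^3/s


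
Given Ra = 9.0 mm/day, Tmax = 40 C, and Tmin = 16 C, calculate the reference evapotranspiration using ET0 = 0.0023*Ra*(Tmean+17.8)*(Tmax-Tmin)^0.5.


Tmean = (Tmax + Tmin)/2 = (40 + 16)/2 = 28.0
ET0 = 0.0023 * 9.0 * (28.0 + 17.8) * sqrt(40 - 16)
ET0 = 0.0023 * 9.0 * 45.8 * 4.898979

4.6445 mm/day


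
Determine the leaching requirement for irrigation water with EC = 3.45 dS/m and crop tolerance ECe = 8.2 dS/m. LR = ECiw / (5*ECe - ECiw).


LR = ECiw / (5*ECe - ECiw)
LR = 3.45 / (5*8.2 - 3.45)
LR = 3.45 / 37.5500

0.0919


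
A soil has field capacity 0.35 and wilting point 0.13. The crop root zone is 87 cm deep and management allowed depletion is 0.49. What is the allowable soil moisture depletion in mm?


SMD = (FC - PWP) * d * MAD * 10
SMD = (0.35 - 0.13) * 87 * 0.49 * 10
SMD = 0.2200 * 87 * 0.49 * 10

93.7860 mm


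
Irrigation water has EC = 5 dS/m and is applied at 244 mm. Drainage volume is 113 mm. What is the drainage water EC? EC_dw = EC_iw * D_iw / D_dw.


EC_dw = EC_iw * D_iw / D_dw
EC_dw = 5 * 244 / 113
EC_dw = 1220 / 113

10.7965 dS/m


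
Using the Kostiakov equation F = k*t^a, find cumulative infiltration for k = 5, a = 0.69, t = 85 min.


F = k * t^a = 5 * 85^0.69
F = 5 * 21.443667

107.2183 mm


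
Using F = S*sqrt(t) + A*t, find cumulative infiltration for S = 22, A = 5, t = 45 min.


F = S*sqrt(t) + A*t
F = 22*sqrt(45) + 5*45
F = 22*6.708204 + 225

372.5805 mm


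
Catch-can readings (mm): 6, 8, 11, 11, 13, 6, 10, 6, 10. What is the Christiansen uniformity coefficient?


mean = 9.000000 mm
MAD = 2.222222 mm
CU = (1 - 2.222222/9.000000)*100

75.3086 %


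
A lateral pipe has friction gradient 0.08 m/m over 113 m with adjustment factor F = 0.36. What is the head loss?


hf = J * L * F = 0.08 * 113 * 0.36 = 3.2544 m

3.2544 m


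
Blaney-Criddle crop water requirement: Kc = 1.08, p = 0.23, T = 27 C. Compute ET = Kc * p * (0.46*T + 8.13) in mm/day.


ET = Kc * p * (0.46*T + 8.13)
ET = 1.08 * 0.23 * (0.46*27 + 8.13)
ET = 1.08 * 0.23 * 20.5500

5.1046 mm/day


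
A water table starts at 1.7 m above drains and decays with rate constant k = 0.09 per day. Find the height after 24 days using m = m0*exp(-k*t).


m = m0 * exp(-k*t)
m = 1.7 * exp(-0.09 * 24)
m = 1.7 * exp(-2.1600)

0.1961 m


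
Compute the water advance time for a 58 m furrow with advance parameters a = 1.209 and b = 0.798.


t = (L/a)^(1/b)
t = (58/1.209)^(1/0.798)
t = 47.973532^(1/0.798)

127.7963 min


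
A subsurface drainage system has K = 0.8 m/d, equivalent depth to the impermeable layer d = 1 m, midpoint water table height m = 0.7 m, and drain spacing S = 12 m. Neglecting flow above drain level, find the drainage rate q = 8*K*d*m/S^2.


q = 8*K*d*m/S^2
q = 8*0.8*1*0.7/12^2
q = 4.4800 / 144

0.0311 m/d


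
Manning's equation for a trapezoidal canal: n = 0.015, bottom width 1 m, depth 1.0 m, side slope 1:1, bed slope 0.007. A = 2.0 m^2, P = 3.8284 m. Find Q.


R = A/P = 2.0/3.8284 = 0.522411
Q = (1/0.015) * 2.0 * 0.522411^(2/3) * 0.007^0.5

7.2360 m^3/s


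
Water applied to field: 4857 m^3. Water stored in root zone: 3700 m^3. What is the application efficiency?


Ea = V_root / V_field * 100 = 3700 / 4857 * 100 = 76.1787%

76.1787 %


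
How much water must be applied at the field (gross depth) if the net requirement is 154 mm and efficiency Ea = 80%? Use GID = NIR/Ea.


Ea = 80% = 0.8
GID = NIR / Ea = 154 / 0.8 = 192.5000 mm

192.5000 mm


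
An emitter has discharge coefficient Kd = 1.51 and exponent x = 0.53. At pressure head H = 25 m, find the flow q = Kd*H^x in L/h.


q = Kd * H^x = 1.51 * 25^0.53 = 1.51 * 5.506913

8.3154 L/h


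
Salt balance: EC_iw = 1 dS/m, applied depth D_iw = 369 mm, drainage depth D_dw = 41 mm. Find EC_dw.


EC_dw = EC_iw * D_iw / D_dw
EC_dw = 1 * 369 / 41
EC_dw = 369 / 41

9.0000 dS/m
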